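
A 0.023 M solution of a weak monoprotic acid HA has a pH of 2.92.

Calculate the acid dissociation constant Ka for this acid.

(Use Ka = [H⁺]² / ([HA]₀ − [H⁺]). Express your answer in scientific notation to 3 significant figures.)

[H⁺] = 10^(−pH) = 10^(−2.92) = 1.202e-03 M. For HA ⇌ H⁺ + A⁻, Ka = [H⁺][A⁻]/[HA] = [H⁺]² / ([HA]₀ − [H⁺]) = (1.202e-03)² / (0.023 − 1.202e-03) = 6.63e-05.

K_a = 6.63e-05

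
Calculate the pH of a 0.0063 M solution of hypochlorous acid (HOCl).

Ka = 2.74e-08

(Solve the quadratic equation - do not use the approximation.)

x² + Ka×x - Ka×C = 0. Using quadratic formula: [H⁺] = 1.3125e-05

pH = 4.88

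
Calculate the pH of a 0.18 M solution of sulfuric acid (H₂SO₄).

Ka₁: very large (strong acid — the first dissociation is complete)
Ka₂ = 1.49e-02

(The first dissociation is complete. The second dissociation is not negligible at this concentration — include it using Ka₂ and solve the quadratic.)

First dissociation is complete: [H⁺]₀ = [HSO₄⁻]₀ = C = 0.18 M. Second dissociation HSO₄⁻ ⇌ H⁺ + SO₄²⁻: let x = [SO₄²⁻]. Ka₂ = (C + x)·x / (C − x) = 1.49e-02 → x² + (C + Ka₂)·x − Ka₂·C = 0 → x² + 0.19490·x − 2.682e-03 = 0. x = (−0.19490 + √(0.19490² + 4 × 2.682e-03)) / 2 = 1.2906e-02 M. [H⁺] = C + x = 0.18 + 1.2906e-02 = 1.9291e-01 M. pH = -log(1.9291e-01) = 0.71.

pH = 0.71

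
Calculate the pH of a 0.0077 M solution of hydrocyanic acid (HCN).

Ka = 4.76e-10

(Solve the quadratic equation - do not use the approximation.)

x² + Ka×x - Ka×C = 0. Using quadratic formula: [H⁺] = 1.9142e-06

pH = 5.72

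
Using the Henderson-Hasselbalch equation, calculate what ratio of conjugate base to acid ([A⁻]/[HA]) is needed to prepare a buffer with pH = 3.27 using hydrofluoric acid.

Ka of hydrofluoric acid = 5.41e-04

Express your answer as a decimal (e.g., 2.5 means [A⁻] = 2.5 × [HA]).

pKa = -log(5.41e-04) = 3.2668. pH = pKa + log([A⁻]/[HA]), so log([A⁻]/[HA]) = pH − pKa = 3.27 − 3.2668 = 0.0032. [A⁻]/[HA] = 10^(0.0032) = 1.01

[A⁻]/[HA] = 1.01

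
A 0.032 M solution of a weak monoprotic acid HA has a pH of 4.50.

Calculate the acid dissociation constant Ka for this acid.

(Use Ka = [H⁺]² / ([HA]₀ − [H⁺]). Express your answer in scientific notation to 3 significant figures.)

[H⁺] = 10^(−pH) = 10^(−4.50) = 3.162e-05 M. For HA ⇌ H⁺ + A⁻, Ka = [H⁺][A⁻]/[HA] = [H⁺]² / ([HA]₀ − [H⁺]) = (3.162e-05)² / (0.032 − 3.162e-05) = 3.13e-08.

K_a = 3.13e-08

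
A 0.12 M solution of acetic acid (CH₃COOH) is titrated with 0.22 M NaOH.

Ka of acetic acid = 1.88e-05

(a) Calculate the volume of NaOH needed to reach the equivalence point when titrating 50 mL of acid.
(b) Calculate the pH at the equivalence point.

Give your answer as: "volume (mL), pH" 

moles acid = 0.12 × 50/1000 = 0.006 mol; V_base = moles/0.22 × 1000 = 27.3 mL. At equivalence only the conjugate base is present: [A⁻] = 0.006/0.077 = 7.7647e-02 M. Kb = Kw/Ka = 5.32e-10; [OH⁻] = √(Kb × [A⁻]) = 6.4266e-06; pOH = 5.19; pH = 14 - pOH = 8.81.

V = 27.3 mL, pH = 8.81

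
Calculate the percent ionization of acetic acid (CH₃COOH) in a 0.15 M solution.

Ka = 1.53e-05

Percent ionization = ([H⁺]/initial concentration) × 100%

Using Ka equilibrium: x² + Ka×x - Ka×C = 0. Solving: [H⁺] = 1.5073e-03. Percent = (1.5073e-03/0.15) × 100

Percent ionization = 1%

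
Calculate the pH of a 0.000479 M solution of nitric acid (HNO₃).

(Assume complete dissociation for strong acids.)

[H⁺] = 0.000479 M for strong acid. pH = -log[H⁺] = -log(0.000479)

pH = 3.32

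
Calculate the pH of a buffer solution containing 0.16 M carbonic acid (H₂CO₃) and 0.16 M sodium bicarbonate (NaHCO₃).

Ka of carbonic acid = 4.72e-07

pKa = -log(4.72e-07) = 6.33. pH = pKa + log([A⁻]/[HA]) = 6.33 + log(0.16/0.16)

pH = 6.33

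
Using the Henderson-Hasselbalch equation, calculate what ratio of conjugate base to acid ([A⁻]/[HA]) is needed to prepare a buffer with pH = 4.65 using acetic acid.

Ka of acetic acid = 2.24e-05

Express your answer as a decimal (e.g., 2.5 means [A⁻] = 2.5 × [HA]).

pKa = -log(2.24e-05) = 4.6498. pH = pKa + log([A⁻]/[HA]), so log([A⁻]/[HA]) = pH − pKa = 4.65 − 4.6498 = 0.0002. [A⁻]/[HA] = 10^(0.0002) = 1.00

[A⁻]/[HA] = 1.00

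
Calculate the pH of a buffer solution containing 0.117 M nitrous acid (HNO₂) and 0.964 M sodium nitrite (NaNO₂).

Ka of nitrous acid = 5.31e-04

pKa = -log(5.31e-04) = 3.27. pH = pKa + log([A⁻]/[HA]) = 3.27 + log(0.964/0.117)

pH = 4.19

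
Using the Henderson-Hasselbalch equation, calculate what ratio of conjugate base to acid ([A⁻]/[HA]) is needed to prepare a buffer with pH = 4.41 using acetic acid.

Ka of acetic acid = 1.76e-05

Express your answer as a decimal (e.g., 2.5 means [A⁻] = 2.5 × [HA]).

pKa = -log(1.76e-05) = 4.7545. pH = pKa + log([A⁻]/[HA]), so log([A⁻]/[HA]) = pH − pKa = 4.41 − 4.7545 = -0.3445. [A⁻]/[HA] = 10^(-0.3445) = 0.452

[A⁻]/[HA] = 0.452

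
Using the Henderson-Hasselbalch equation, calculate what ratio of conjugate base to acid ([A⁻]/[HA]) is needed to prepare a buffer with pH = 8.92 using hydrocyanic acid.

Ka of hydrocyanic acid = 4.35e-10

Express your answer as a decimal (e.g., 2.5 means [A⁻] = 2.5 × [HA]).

pKa = -log(4.35e-10) = 9.3615. pH = pKa + log([A⁻]/[HA]), so log([A⁻]/[HA]) = pH − pKa = 8.92 − 9.3615 = -0.4415. [A⁻]/[HA] = 10^(-0.4415) = 0.362

[A⁻]/[HA] = 0.362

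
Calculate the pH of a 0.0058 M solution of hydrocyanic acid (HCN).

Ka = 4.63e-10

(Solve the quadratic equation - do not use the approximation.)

x² + Ka×x - Ka×C = 0. Using quadratic formula: [H⁺] = 1.6385e-06

pH = 5.79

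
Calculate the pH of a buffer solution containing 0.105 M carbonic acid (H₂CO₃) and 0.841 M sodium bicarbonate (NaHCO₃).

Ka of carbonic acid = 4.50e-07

pKa = -log(4.50e-07) = 6.35. pH = pKa + log([A⁻]/[HA]) = 6.35 + log(0.841/0.105)

pH = 7.25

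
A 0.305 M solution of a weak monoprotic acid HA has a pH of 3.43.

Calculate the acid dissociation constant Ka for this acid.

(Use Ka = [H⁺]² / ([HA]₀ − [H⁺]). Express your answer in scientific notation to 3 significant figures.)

[H⁺] = 10^(−pH) = 10^(−3.43) = 3.715e-04 M. For HA ⇌ H⁺ + A⁻, Ka = [H⁺][A⁻]/[HA] = [H⁺]² / ([HA]₀ − [H⁺]) = (3.715e-04)² / (0.305 − 3.715e-04) = 4.53e-07.

K_a = 4.53e-07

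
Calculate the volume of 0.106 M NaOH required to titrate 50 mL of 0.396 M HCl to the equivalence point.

At equivalence: moles acid = moles base. moles HCl = 0.396 × 50/1000 = 0.0198 mol. V_base = moles / 0.106 × 1000 = 186.8 mL.

V_{base} = 186.8 mL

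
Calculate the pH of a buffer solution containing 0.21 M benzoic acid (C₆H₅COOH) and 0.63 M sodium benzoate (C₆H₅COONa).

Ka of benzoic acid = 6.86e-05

pKa = -log(6.86e-05) = 4.16. pH = pKa + log([A⁻]/[HA]) = 4.16 + log(0.63/0.21)

pH = 4.64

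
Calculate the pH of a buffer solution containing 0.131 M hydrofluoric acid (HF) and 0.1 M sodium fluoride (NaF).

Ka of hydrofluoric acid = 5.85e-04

pKa = -log(5.85e-04) = 3.23. pH = pKa + log([A⁻]/[HA]) = 3.23 + log(0.1/0.131)

pH = 3.12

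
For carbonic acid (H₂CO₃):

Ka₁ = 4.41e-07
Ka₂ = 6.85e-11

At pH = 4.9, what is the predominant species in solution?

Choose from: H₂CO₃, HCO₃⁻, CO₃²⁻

pKa₁ = 6.36, pKa₂ = 10.16. For a polyprotic acid the predominant species crosses at each pKa: below pKa_n the protonated form dominates, above it the deprotonated form does. At pH = 4.9, the predominant species is H₂CO₃.

H₂CO₃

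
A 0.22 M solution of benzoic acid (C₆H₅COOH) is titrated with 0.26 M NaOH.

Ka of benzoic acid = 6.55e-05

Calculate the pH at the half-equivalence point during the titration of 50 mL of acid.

At half-equivalence [HA] = [A⁻], so Henderson-Hasselbalch gives pH = pKa = -log(6.55e-05) = 4.18.

pH = pKa = 4.18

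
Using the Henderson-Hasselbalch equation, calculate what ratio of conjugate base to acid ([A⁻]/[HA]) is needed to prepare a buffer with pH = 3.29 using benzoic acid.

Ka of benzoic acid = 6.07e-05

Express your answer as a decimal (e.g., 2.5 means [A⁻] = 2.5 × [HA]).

pKa = -log(6.07e-05) = 4.2168. pH = pKa + log([A⁻]/[HA]), so log([A⁻]/[HA]) = pH − pKa = 3.29 − 4.2168 = -0.9268. [A⁻]/[HA] = 10^(-0.9268) = 0.118

[A⁻]/[HA] = 0.118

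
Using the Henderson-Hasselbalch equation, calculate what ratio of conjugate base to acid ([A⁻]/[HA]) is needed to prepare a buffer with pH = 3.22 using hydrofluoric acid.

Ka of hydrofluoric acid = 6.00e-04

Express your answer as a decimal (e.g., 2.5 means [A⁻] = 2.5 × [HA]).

pKa = -log(6.00e-04) = 3.2218. pH = pKa + log([A⁻]/[HA]), so log([A⁻]/[HA]) = pH − pKa = 3.22 − 3.2218 = -0.0018. [A⁻]/[HA] = 10^(-0.0018) = 0.996

[A⁻]/[HA] = 0.996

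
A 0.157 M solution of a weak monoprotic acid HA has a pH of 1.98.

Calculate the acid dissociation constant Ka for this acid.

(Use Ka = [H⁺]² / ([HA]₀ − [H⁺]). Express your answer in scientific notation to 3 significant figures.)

[H⁺] = 10^(−pH) = 10^(−1.98) = 1.047e-02 M. For HA ⇌ H⁺ + A⁻, Ka = [H⁺][A⁻]/[HA] = [H⁺]² / ([HA]₀ − [H⁺]) = (1.047e-02)² / (0.157 − 1.047e-02) = 7.48e-04.

K_a = 7.48e-04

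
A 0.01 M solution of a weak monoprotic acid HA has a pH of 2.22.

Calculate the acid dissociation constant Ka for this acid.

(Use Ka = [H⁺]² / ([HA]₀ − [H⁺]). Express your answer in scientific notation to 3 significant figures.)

[H⁺] = 10^(−pH) = 10^(−2.22) = 6.026e-03 M. For HA ⇌ H⁺ + A⁻, Ka = [H⁺][A⁻]/[HA] = [H⁺]² / ([HA]₀ − [H⁺]) = (6.026e-03)² / (0.01 − 6.026e-03) = 9.14e-03.

K_a = 9.14e-03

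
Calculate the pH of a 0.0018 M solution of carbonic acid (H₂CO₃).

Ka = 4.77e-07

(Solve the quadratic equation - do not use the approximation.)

x² + Ka×x - Ka×C = 0. Using quadratic formula: [H⁺] = 2.9064e-05

pH = 4.54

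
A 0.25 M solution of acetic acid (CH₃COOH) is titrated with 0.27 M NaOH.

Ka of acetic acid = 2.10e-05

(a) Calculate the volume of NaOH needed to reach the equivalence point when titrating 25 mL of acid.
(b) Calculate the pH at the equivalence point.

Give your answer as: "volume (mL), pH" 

moles acid = 0.25 × 25/1000 = 0.00625 mol; V_base = moles/0.27 × 1000 = 23.1 mL. At equivalence only the conjugate base is present: [A⁻] = 0.00625/0.048 = 1.2981e-01 M. Kb = Kw/Ka = 4.76e-10; [OH⁻] = √(Kb × [A⁻]) = 7.8621e-06; pOH = 5.10; pH = 14 - pOH = 8.90.

V = 23.1 mL, pH = 8.90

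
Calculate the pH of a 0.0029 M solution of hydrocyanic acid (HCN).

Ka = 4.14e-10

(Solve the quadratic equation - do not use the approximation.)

x² + Ka×x - Ka×C = 0. Using quadratic formula: [H⁺] = 1.0955e-06

pH = 5.96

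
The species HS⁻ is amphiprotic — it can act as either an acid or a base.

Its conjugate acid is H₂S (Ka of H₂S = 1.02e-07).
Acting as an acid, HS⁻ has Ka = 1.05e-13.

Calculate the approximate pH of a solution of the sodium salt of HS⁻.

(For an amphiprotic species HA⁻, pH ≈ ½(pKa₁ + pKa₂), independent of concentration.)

pKa₁ = -log(1.02e-07) = 6.99; pKa₂ = -log(1.05e-13) = 12.98. For an amphiprotic species, pH ≈ ½(pKa₁ + pKa₂) = ½(6.99 + 12.98) = 9.99.

pH = 9.99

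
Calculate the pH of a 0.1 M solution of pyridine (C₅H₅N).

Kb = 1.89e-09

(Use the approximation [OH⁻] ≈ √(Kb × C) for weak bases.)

[OH⁻] = √(Kb × C) = √(1.89e-09 × 0.1) = 1.3748e-05. pOH = 4.86, pH = 14 - pOH

pH = 9.14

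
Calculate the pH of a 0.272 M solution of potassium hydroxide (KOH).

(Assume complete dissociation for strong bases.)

[OH⁻] = 0.272 M for strong base. pOH = -log[OH⁻] = 0.57, pH = 14 - pOH

pH = 13.43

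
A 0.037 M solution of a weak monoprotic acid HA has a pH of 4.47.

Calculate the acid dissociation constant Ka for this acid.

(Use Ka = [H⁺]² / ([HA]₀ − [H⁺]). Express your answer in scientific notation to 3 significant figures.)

[H⁺] = 10^(−pH) = 10^(−4.47) = 3.388e-05 M. For HA ⇌ H⁺ + A⁻, Ka = [H⁺][A⁻]/[HA] = [H⁺]² / ([HA]₀ − [H⁺]) = (3.388e-05)² / (0.037 − 3.388e-05) = 3.11e-08.

K_a = 3.11e-08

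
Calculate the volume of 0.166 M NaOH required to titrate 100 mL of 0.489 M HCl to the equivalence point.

At equivalence: moles acid = moles base. moles HCl = 0.489 × 100/1000 = 0.0489 mol. V_base = moles / 0.166 × 1000 = 294.6 mL.

V_{base} = 294.6 mL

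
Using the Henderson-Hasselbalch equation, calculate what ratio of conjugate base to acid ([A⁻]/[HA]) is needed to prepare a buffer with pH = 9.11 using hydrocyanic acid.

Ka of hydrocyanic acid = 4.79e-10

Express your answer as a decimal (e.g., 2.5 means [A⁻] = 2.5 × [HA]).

pKa = -log(4.79e-10) = 9.3197. pH = pKa + log([A⁻]/[HA]), so log([A⁻]/[HA]) = pH − pKa = 9.11 − 9.3197 = -0.2097. [A⁻]/[HA] = 10^(-0.2097) = 0.617

[A⁻]/[HA] = 0.617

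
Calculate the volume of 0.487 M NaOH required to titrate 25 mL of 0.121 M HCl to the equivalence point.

At equivalence: moles acid = moles base. moles HCl = 0.121 × 25/1000 = 0.003025 mol. V_base = moles / 0.487 × 1000 = 6.2 mL.

V_{base} = 6.2 mL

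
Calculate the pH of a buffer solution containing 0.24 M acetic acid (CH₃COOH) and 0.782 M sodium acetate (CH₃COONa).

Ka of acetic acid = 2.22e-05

pKa = -log(2.22e-05) = 4.65. pH = pKa + log([A⁻]/[HA]) = 4.65 + log(0.782/0.24)

pH = 5.17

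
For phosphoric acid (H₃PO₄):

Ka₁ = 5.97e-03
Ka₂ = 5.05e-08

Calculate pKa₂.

pKa₂ = -log(Ka₂) = -log(5.05e-08) = 7.30.

pK_{a2} = 7.30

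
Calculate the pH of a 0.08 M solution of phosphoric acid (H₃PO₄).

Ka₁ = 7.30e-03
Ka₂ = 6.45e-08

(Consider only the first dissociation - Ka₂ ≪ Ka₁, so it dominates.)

First dissociation dominates. From Ka₁ = [H⁺][HA⁻]/[H₂A], x² + Ka₁·x − Ka₁·C = 0 with C = 0.08 M and Ka₁ = 7.30e-03. Solving: [H⁺] = (−Ka₁ + √(Ka₁² + 4·Ka₁·C)) / 2 = 2.0790e-02 M. pH = -log(2.0790e-02) = 1.68.

pH = 1.68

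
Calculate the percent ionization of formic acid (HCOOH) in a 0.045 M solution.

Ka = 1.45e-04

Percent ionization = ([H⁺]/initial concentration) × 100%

Using Ka equilibrium: x² + Ka×x - Ka×C = 0. Solving: [H⁺] = 2.4829e-03. Percent = (2.4829e-03/0.045) × 100

Percent ionization = 5.52%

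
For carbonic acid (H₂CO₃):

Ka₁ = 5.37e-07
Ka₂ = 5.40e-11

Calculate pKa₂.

pKa₂ = -log(Ka₂) = -log(5.40e-11) = 10.27.

pK_{a2} = 10.27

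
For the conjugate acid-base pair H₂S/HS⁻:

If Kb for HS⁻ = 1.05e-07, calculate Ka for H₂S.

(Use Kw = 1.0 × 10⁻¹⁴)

For a conjugate pair Ka × Kb = Kw, so Ka = Kw/Kb = 1.0 × 10⁻¹⁴ / 1.05e-07 = 9.52e-08.

K_a = 9.52e-08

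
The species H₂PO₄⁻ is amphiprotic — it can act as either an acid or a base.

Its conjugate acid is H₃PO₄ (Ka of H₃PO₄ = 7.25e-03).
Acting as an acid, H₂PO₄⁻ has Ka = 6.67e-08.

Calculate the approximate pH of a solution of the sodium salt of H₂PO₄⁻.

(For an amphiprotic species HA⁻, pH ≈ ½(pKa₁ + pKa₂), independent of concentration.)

pKa₁ = -log(7.25e-03) = 2.14; pKa₂ = -log(6.67e-08) = 7.18. For an amphiprotic species, pH ≈ ½(pKa₁ + pKa₂) = ½(2.14 + 7.18) = 4.66.

pH = 4.66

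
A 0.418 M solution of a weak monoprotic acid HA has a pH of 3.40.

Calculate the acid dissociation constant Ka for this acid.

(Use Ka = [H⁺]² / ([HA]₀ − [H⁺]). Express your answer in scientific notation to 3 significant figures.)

[H⁺] = 10^(−pH) = 10^(−3.40) = 3.981e-04 M. For HA ⇌ H⁺ + A⁻, Ka = [H⁺][A⁻]/[HA] = [H⁺]² / ([HA]₀ − [H⁺]) = (3.981e-04)² / (0.418 − 3.981e-04) = 3.80e-07.

K_a = 3.80e-07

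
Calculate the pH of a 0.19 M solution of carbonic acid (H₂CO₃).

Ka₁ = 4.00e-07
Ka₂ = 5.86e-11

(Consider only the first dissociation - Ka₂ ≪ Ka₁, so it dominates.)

First dissociation dominates. From Ka₁ = [H⁺][HA⁻]/[H₂A], x² + Ka₁·x − Ka₁·C = 0 with C = 0.19 M and Ka₁ = 4.00e-07. Solving: [H⁺] = (−Ka₁ + √(Ka₁² + 4·Ka₁·C)) / 2 = 2.7548e-04 M. pH = -log(2.7548e-04) = 3.56.

pH = 3.56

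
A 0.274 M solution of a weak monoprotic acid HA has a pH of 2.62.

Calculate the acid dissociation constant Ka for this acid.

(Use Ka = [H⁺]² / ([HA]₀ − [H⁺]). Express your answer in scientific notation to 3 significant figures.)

[H⁺] = 10^(−pH) = 10^(−2.62) = 2.399e-03 M. For HA ⇌ H⁺ + A⁻, Ka = [H⁺][A⁻]/[HA] = [H⁺]² / ([HA]₀ − [H⁺]) = (2.399e-03)² / (0.274 − 2.399e-03) = 2.12e-05.

K_a = 2.12e-05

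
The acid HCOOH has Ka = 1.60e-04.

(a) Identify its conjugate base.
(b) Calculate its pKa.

(a) The conjugate base is formed by removing one H⁺ from HCOOH, giving HCOO⁻. (b) pKa = -log(Ka) = -log(1.60e-04) = 3.80.

Conjugate base: HCOO⁻; pK_a = 3.80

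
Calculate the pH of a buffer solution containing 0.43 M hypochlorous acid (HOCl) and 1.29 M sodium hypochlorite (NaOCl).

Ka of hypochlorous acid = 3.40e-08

pKa = -log(3.40e-08) = 7.47. pH = pKa + log([A⁻]/[HA]) = 7.47 + log(1.29/0.43)

pH = 7.95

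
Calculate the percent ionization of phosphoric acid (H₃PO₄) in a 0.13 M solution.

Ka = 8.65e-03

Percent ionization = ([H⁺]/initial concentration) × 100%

Using Ka equilibrium: x² + Ka×x - Ka×C = 0. Solving: [H⁺] = 2.9486e-02. Percent = (2.9486e-02/0.13) × 100

Percent ionization = 22.7%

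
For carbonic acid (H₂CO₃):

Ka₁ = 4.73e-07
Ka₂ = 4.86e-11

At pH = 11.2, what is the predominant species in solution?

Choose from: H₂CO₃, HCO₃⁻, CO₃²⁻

pKa₁ = 6.33, pKa₂ = 10.31. For a polyprotic acid the predominant species crosses at each pKa: below pKa_n the protonated form dominates, above it the deprotonated form does. At pH = 11.2, the predominant species is CO₃²⁻.

CO₃²⁻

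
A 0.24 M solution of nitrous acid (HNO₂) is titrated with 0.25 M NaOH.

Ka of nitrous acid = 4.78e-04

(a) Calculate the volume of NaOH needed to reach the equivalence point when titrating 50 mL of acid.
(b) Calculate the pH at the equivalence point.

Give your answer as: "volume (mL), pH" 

moles acid = 0.24 × 50/1000 = 0.012 mol; V_base = moles/0.25 × 1000 = 48.0 mL. At equivalence only the conjugate base is present: [A⁻] = 0.012/0.098 = 1.2245e-01 M. Kb = Kw/Ka = 2.09e-11; [OH⁻] = √(Kb × [A⁻]) = 1.6005e-06; pOH = 5.80; pH = 14 - pOH = 8.20.

V = 48.0 mL, pH = 8.20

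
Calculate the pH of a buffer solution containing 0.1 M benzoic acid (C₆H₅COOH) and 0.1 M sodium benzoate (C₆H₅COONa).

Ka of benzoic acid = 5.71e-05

pKa = -log(5.71e-05) = 4.24. pH = pKa + log([A⁻]/[HA]) = 4.24 + log(0.1/0.1)

pH = 4.24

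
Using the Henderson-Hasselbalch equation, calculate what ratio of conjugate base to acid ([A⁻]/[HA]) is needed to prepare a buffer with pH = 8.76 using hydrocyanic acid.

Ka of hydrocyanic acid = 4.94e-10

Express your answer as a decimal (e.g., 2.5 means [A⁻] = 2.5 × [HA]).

pKa = -log(4.94e-10) = 9.3063. pH = pKa + log([A⁻]/[HA]), so log([A⁻]/[HA]) = pH − pKa = 8.76 − 9.3063 = -0.5463. [A⁻]/[HA] = 10^(-0.5463) = 0.284

[A⁻]/[HA] = 0.284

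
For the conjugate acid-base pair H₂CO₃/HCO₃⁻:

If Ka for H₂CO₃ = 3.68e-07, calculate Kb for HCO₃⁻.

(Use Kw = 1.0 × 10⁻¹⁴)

For a conjugate pair Ka × Kb = Kw, so Kb = Kw/Ka = 1.0 × 10⁻¹⁴ / 3.68e-07 = 2.72e-08.

K_b = 2.72e-08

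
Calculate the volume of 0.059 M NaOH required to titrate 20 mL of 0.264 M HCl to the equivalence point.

At equivalence: moles acid = moles base. moles HCl = 0.264 × 20/1000 = 0.00528 mol. V_base = moles / 0.059 × 1000 = 89.5 mL.

V_{base} = 89.5 mL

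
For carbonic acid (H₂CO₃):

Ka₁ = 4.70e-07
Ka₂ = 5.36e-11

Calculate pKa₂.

pKa₂ = -log(Ka₂) = -log(5.36e-11) = 10.27.

pK_{a2} = 10.27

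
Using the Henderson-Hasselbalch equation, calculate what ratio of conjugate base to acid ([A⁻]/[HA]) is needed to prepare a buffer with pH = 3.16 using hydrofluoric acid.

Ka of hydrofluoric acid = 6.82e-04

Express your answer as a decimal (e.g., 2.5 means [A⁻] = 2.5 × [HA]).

pKa = -log(6.82e-04) = 3.1662. pH = pKa + log([A⁻]/[HA]), so log([A⁻]/[HA]) = pH − pKa = 3.16 − 3.1662 = -0.0062. [A⁻]/[HA] = 10^(-0.0062) = 0.986

[A⁻]/[HA] = 0.986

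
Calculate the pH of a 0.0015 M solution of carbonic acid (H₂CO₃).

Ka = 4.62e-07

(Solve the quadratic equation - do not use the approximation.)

x² + Ka×x - Ka×C = 0. Using quadratic formula: [H⁺] = 2.6095e-05

pH = 4.58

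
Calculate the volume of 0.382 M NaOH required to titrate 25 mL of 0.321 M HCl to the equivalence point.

At equivalence: moles acid = moles base. moles HCl = 0.321 × 25/1000 = 0.008025 mol. V_base = moles / 0.382 × 1000 = 21.0 mL.

V_{base} = 21.0 mL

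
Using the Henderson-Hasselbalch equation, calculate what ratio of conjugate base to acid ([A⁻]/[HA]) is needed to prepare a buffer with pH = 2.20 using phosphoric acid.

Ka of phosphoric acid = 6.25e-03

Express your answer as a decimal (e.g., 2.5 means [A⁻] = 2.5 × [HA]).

pKa = -log(6.25e-03) = 2.2041. pH = pKa + log([A⁻]/[HA]), so log([A⁻]/[HA]) = pH − pKa = 2.20 − 2.2041 = -0.0041. [A⁻]/[HA] = 10^(-0.0041) = 0.991

[A⁻]/[HA] = 0.991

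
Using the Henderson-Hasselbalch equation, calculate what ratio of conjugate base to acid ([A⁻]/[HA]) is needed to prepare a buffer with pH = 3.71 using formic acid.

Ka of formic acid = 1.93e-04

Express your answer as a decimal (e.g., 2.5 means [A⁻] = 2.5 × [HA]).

pKa = -log(1.93e-04) = 3.7144. pH = pKa + log([A⁻]/[HA]), so log([A⁻]/[HA]) = pH − pKa = 3.71 − 3.7144 = -0.0044. [A⁻]/[HA] = 10^(-0.0044) = 0.990

[A⁻]/[HA] = 0.990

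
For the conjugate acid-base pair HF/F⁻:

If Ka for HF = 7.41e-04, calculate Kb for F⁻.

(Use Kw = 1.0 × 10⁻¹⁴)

For a conjugate pair Ka × Kb = Kw, so Kb = Kw/Ka = 1.0 × 10⁻¹⁴ / 7.41e-04 = 1.35e-11.

K_b = 1.35e-11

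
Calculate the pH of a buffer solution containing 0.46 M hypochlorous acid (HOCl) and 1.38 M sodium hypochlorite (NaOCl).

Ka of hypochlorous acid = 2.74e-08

pKa = -log(2.74e-08) = 7.56. pH = pKa + log([A⁻]/[HA]) = 7.56 + log(1.38/0.46)

pH = 8.04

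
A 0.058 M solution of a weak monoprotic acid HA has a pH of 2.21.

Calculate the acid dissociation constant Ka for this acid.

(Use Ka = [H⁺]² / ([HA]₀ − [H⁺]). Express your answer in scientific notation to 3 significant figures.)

[H⁺] = 10^(−pH) = 10^(−2.21) = 6.166e-03 M. For HA ⇌ H⁺ + A⁻, Ka = [H⁺][A⁻]/[HA] = [H⁺]² / ([HA]₀ − [H⁺]) = (6.166e-03)² / (0.058 − 6.166e-03) = 7.33e-04.

K_a = 7.33e-04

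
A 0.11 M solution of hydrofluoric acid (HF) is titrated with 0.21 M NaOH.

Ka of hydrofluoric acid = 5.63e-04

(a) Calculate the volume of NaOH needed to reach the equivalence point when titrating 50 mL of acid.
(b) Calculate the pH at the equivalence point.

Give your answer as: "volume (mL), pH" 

moles acid = 0.11 × 50/1000 = 0.0055 mol; V_base = moles/0.21 × 1000 = 26.2 mL. At equivalence only the conjugate base is present: [A⁻] = 0.0055/0.076 = 7.2188e-02 M. Kb = Kw/Ka = 1.78e-11; [OH⁻] = √(Kb × [A⁻]) = 1.1323e-06; pOH = 5.95; pH = 14 - pOH = 8.05.

V = 26.2 mL, pH = 8.05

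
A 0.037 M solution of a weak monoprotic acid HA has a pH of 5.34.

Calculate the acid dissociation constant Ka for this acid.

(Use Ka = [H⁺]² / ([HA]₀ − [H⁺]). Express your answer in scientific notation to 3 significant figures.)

[H⁺] = 10^(−pH) = 10^(−5.34) = 4.571e-06 M. For HA ⇌ H⁺ + A⁻, Ka = [H⁺][A⁻]/[HA] = [H⁺]² / ([HA]₀ − [H⁺]) = (4.571e-06)² / (0.037 − 4.571e-06) = 5.65e-10.

K_a = 5.65e-10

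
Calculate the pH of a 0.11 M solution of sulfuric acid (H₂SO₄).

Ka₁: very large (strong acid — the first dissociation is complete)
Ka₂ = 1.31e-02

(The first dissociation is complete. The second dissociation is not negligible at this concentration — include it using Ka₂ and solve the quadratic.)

First dissociation is complete: [H⁺]₀ = [HSO₄⁻]₀ = C = 0.11 M. Second dissociation HSO₄⁻ ⇌ H⁺ + SO₄²⁻: let x = [SO₄²⁻]. Ka₂ = (C + x)·x / (C − x) = 1.31e-02 → x² + (C + Ka₂)·x − Ka₂·C = 0 → x² + 0.12310·x − 1.441e-03 = 0. x = (−0.12310 + √(0.12310² + 4 × 1.441e-03)) / 2 = 1.0765e-02 M. [H⁺] = C + x = 0.11 + 1.0765e-02 = 1.2076e-01 M. pH = -log(1.2076e-01) = 0.92.

pH = 0.92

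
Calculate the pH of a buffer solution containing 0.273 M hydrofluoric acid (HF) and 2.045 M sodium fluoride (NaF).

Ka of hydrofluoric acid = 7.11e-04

pKa = -log(7.11e-04) = 3.15. pH = pKa + log([A⁻]/[HA]) = 3.15 + log(2.045/0.273)

pH = 4.02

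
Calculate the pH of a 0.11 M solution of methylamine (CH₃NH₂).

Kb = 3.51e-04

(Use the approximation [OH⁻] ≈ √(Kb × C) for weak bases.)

[OH⁻] = √(Kb × C) = √(3.51e-04 × 0.11) = 6.2137e-03. pOH = 2.21, pH = 14 - pOH

pH = 11.79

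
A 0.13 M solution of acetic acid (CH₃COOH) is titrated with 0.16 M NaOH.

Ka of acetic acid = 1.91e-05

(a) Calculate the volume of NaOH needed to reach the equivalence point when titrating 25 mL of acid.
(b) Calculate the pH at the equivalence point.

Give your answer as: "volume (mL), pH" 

moles acid = 0.13 × 25/1000 = 0.00325 mol; V_base = moles/0.16 × 1000 = 20.3 mL. At equivalence only the conjugate base is present: [A⁻] = 0.00325/0.045 = 7.1724e-02 M. Kb = Kw/Ka = 5.24e-10; [OH⁻] = √(Kb × [A⁻]) = 6.1280e-06; pOH = 5.21; pH = 14 - pOH = 8.79.

V = 20.3 mL, pH = 8.79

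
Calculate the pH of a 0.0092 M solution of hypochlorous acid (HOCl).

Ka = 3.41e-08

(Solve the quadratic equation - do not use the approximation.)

x² + Ka×x - Ka×C = 0. Using quadratic formula: [H⁺] = 1.7695e-05

pH = 4.75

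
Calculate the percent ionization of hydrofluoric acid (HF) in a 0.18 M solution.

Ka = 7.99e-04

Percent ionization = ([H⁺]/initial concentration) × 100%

Using Ka equilibrium: x² + Ka×x - Ka×C = 0. Solving: [H⁺] = 1.1600e-02. Percent = (1.1600e-02/0.18) × 100

Percent ionization = 6.44%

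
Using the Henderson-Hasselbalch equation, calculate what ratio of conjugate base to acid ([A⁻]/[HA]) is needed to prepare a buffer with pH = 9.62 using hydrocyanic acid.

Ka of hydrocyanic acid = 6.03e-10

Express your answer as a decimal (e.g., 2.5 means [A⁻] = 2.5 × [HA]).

pKa = -log(6.03e-10) = 9.2197. pH = pKa + log([A⁻]/[HA]), so log([A⁻]/[HA]) = pH − pKa = 9.62 − 9.2197 = 0.4003. [A⁻]/[HA] = 10^(0.4003) = 2.51

[A⁻]/[HA] = 2.51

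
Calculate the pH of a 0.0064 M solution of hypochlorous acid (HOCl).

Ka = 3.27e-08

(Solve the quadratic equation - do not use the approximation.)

x² + Ka×x - Ka×C = 0. Using quadratic formula: [H⁺] = 1.4450e-05

pH = 4.84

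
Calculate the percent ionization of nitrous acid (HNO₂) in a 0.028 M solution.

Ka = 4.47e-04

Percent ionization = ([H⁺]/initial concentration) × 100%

Using Ka equilibrium: x² + Ka×x - Ka×C = 0. Solving: [H⁺] = 3.3213e-03. Percent = (3.3213e-03/0.028) × 100

Percent ionization = 11.9%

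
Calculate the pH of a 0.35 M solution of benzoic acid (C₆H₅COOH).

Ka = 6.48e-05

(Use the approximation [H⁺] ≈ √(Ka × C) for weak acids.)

[H⁺] = √(Ka × C) = √(6.48e-05 × 0.35) = 4.7624e-03. pH = -log(4.7624e-03)

pH = 2.32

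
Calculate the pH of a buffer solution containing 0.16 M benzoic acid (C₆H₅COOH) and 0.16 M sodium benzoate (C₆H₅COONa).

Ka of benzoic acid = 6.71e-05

pKa = -log(6.71e-05) = 4.17. pH = pKa + log([A⁻]/[HA]) = 4.17 + log(0.16/0.16)

pH = 4.17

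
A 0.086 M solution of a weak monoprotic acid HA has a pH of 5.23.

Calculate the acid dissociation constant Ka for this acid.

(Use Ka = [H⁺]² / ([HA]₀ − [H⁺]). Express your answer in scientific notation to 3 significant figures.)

[H⁺] = 10^(−pH) = 10^(−5.23) = 5.888e-06 M. For HA ⇌ H⁺ + A⁻, Ka = [H⁺][A⁻]/[HA] = [H⁺]² / ([HA]₀ − [H⁺]) = (5.888e-06)² / (0.086 − 5.888e-06) = 4.03e-10.

K_a = 4.03e-10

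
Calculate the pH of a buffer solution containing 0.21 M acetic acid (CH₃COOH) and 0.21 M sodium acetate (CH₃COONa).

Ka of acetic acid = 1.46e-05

pKa = -log(1.46e-05) = 4.84. pH = pKa + log([A⁻]/[HA]) = 4.84 + log(0.21/0.21)

pH = 4.84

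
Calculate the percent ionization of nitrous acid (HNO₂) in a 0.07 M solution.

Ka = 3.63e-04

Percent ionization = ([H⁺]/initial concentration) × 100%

Using Ka equilibrium: x² + Ka×x - Ka×C = 0. Solving: [H⁺] = 4.8626e-03. Percent = (4.8626e-03/0.07) × 100

Percent ionization = 6.95%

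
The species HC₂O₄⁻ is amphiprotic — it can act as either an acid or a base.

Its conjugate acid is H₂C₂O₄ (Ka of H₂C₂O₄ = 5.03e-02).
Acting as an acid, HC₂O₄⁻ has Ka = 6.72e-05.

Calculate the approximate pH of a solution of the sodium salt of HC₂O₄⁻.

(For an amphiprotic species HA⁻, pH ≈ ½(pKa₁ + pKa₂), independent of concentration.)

pKa₁ = -log(5.03e-02) = 1.30; pKa₂ = -log(6.72e-05) = 4.17. For an amphiprotic species, pH ≈ ½(pKa₁ + pKa₂) = ½(1.30 + 4.17) = 2.74.

pH = 2.74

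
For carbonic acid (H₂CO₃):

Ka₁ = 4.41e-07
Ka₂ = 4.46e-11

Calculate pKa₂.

pKa₂ = -log(Ka₂) = -log(4.46e-11) = 10.35.

pK_{a2} = 10.35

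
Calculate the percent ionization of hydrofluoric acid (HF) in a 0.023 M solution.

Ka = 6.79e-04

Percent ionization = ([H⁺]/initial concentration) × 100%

Using Ka equilibrium: x² + Ka×x - Ka×C = 0. Solving: [H⁺] = 3.6269e-03. Percent = (3.6269e-03/0.023) × 100

Percent ionization = 15.8%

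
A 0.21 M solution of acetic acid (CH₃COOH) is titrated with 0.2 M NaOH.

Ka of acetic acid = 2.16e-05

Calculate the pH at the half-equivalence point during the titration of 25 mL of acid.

At half-equivalence [HA] = [A⁻], so Henderson-Hasselbalch gives pH = pKa = -log(2.16e-05) = 4.67.

pH = pKa = 4.67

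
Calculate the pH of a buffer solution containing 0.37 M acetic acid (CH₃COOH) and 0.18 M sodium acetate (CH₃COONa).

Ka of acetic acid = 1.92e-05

pKa = -log(1.92e-05) = 4.72. pH = pKa + log([A⁻]/[HA]) = 4.72 + log(0.18/0.37)

pH = 4.40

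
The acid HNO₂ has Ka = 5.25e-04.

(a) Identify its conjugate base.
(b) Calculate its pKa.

(a) The conjugate base is formed by removing one H⁺ from HNO₂, giving NO₂⁻. (b) pKa = -log(Ka) = -log(5.25e-04) = 3.28.

Conjugate base: NO₂⁻; pK_a = 3.28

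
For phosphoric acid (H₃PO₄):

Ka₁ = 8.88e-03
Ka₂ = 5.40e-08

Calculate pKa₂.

pKa₂ = -log(Ka₂) = -log(5.40e-08) = 7.27.

pK_{a2} = 7.27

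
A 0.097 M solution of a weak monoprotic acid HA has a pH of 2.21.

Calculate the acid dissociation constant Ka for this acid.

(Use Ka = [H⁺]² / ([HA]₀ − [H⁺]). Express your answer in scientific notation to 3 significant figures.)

[H⁺] = 10^(−pH) = 10^(−2.21) = 6.166e-03 M. For HA ⇌ H⁺ + A⁻, Ka = [H⁺][A⁻]/[HA] = [H⁺]² / ([HA]₀ − [H⁺]) = (6.166e-03)² / (0.097 − 6.166e-03) = 4.19e-04.

K_a = 4.19e-04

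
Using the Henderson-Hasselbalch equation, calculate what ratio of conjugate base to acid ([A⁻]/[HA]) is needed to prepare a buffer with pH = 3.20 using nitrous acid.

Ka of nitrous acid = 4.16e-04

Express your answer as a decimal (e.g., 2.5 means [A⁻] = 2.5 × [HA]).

pKa = -log(4.16e-04) = 3.3809. pH = pKa + log([A⁻]/[HA]), so log([A⁻]/[HA]) = pH − pKa = 3.20 − 3.3809 = -0.1809. [A⁻]/[HA] = 10^(-0.1809) = 0.659

[A⁻]/[HA] = 0.659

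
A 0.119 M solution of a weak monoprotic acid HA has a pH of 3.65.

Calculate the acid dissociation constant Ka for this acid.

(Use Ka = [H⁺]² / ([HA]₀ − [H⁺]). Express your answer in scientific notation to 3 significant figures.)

[H⁺] = 10^(−pH) = 10^(−3.65) = 2.239e-04 M. For HA ⇌ H⁺ + A⁻, Ka = [H⁺][A⁻]/[HA] = [H⁺]² / ([HA]₀ − [H⁺]) = (2.239e-04)² / (0.119 − 2.239e-04) = 4.22e-07.

K_a = 4.22e-07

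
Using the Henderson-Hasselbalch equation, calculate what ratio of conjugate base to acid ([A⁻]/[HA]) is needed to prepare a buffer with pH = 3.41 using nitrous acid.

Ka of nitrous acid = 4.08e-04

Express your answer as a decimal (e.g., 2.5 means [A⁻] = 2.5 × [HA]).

pKa = -log(4.08e-04) = 3.3893. pH = pKa + log([A⁻]/[HA]), so log([A⁻]/[HA]) = pH − pKa = 3.41 − 3.3893 = 0.0207. [A⁻]/[HA] = 10^(0.0207) = 1.05

[A⁻]/[HA] = 1.05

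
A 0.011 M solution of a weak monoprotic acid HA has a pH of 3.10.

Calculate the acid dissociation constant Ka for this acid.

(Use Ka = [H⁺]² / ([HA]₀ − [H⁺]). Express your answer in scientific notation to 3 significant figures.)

[H⁺] = 10^(−pH) = 10^(−3.10) = 7.943e-04 M. For HA ⇌ H⁺ + A⁻, Ka = [H⁺][A⁻]/[HA] = [H⁺]² / ([HA]₀ − [H⁺]) = (7.943e-04)² / (0.011 − 7.943e-04) = 6.18e-05.

K_a = 6.18e-05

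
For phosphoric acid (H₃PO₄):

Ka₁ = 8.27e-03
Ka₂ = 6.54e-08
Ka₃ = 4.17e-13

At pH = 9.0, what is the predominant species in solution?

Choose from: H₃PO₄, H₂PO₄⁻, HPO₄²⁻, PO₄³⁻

pKa₁ = 2.08, pKa₂ = 7.18, pKa₃ = 12.38. For a polyprotic acid the predominant species crosses at each pKa: below pKa_n the protonated form dominates, above it the deprotonated form does. At pH = 9.0, the predominant species is HPO₄²⁻.

HPO₄²⁻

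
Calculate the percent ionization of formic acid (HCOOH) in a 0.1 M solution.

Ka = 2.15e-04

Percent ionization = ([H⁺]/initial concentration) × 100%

Using Ka equilibrium: x² + Ka×x - Ka×C = 0. Solving: [H⁺] = 4.5306e-03. Percent = (4.5306e-03/0.1) × 100

Percent ionization = 4.53%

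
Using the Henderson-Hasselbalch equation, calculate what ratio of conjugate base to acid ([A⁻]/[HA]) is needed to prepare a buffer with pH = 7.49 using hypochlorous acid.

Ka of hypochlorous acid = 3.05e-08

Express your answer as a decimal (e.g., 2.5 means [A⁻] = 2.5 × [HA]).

pKa = -log(3.05e-08) = 7.5157. pH = pKa + log([A⁻]/[HA]), so log([A⁻]/[HA]) = pH − pKa = 7.49 − 7.5157 = -0.0257. [A⁻]/[HA] = 10^(-0.0257) = 0.943

[A⁻]/[HA] = 0.943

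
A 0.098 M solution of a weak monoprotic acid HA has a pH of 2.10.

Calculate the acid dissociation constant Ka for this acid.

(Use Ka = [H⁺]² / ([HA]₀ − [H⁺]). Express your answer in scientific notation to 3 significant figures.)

[H⁺] = 10^(−pH) = 10^(−2.10) = 7.943e-03 M. For HA ⇌ H⁺ + A⁻, Ka = [H⁺][A⁻]/[HA] = [H⁺]² / ([HA]₀ − [H⁺]) = (7.943e-03)² / (0.098 − 7.943e-03) = 7.01e-04.

K_a = 7.01e-04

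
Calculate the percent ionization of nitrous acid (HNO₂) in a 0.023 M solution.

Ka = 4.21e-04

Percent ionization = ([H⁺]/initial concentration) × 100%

Using Ka equilibrium: x² + Ka×x - Ka×C = 0. Solving: [H⁺] = 2.9084e-03. Percent = (2.9084e-03/0.023) × 100

Percent ionization = 12.6%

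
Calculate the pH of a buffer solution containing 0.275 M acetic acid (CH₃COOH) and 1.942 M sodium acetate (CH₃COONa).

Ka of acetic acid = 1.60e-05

pKa = -log(1.60e-05) = 4.80. pH = pKa + log([A⁻]/[HA]) = 4.80 + log(1.942/0.275)

pH = 5.64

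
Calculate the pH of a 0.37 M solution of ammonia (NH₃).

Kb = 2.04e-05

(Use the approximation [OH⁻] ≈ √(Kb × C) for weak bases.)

[OH⁻] = √(Kb × C) = √(2.04e-05 × 0.37) = 2.7474e-03. pOH = 2.56, pH = 14 - pOH

pH = 11.44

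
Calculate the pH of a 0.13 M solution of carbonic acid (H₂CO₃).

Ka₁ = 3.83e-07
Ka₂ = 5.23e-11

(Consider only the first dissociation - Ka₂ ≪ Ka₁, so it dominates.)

First dissociation dominates. From Ka₁ = [H⁺][HA⁻]/[H₂A], x² + Ka₁·x − Ka₁·C = 0 with C = 0.13 M and Ka₁ = 3.83e-07. Solving: [H⁺] = (−Ka₁ + √(Ka₁² + 4·Ka₁·C)) / 2 = 2.2295e-04 M. pH = -log(2.2295e-04) = 3.65.

pH = 3.65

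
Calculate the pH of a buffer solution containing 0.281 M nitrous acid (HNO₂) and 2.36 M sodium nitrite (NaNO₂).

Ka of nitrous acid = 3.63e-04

pKa = -log(3.63e-04) = 3.44. pH = pKa + log([A⁻]/[HA]) = 3.44 + log(2.36/0.281)

pH = 4.36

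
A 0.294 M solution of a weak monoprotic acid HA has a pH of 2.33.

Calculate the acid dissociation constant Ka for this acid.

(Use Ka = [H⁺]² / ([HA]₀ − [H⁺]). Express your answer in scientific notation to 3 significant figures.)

[H⁺] = 10^(−pH) = 10^(−2.33) = 4.677e-03 M. For HA ⇌ H⁺ + A⁻, Ka = [H⁺][A⁻]/[HA] = [H⁺]² / ([HA]₀ − [H⁺]) = (4.677e-03)² / (0.294 − 4.677e-03) = 7.56e-05.

K_a = 7.56e-05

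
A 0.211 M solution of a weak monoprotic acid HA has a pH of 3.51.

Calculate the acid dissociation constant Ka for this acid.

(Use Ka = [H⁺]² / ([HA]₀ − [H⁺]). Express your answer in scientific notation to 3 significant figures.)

[H⁺] = 10^(−pH) = 10^(−3.51) = 3.090e-04 M. For HA ⇌ H⁺ + A⁻, Ka = [H⁺][A⁻]/[HA] = [H⁺]² / ([HA]₀ − [H⁺]) = (3.090e-04)² / (0.211 − 3.090e-04) = 4.53e-07.

K_a = 4.53e-07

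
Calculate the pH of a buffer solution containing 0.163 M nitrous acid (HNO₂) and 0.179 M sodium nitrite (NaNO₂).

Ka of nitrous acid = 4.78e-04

pKa = -log(4.78e-04) = 3.32. pH = pKa + log([A⁻]/[HA]) = 3.32 + log(0.179/0.163)

pH = 3.36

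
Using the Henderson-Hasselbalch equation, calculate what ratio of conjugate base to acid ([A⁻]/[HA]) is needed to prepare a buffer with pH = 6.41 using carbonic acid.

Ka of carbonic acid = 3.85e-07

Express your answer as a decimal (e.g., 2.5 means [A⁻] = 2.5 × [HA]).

pKa = -log(3.85e-07) = 6.4145. pH = pKa + log([A⁻]/[HA]), so log([A⁻]/[HA]) = pH − pKa = 6.41 − 6.4145 = -0.0045. [A⁻]/[HA] = 10^(-0.0045) = 0.990

[A⁻]/[HA] = 0.990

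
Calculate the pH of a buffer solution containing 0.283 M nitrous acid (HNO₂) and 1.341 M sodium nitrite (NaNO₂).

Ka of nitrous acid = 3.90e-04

pKa = -log(3.90e-04) = 3.41. pH = pKa + log([A⁻]/[HA]) = 3.41 + log(1.341/0.283)

pH = 4.08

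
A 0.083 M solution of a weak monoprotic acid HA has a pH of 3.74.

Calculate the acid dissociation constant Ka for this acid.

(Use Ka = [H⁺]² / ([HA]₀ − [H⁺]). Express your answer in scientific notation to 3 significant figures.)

[H⁺] = 10^(−pH) = 10^(−3.74) = 1.820e-04 M. For HA ⇌ H⁺ + A⁻, Ka = [H⁺][A⁻]/[HA] = [H⁺]² / ([HA]₀ − [H⁺]) = (1.820e-04)² / (0.083 − 1.820e-04) = 4.00e-07.

K_a = 4.00e-07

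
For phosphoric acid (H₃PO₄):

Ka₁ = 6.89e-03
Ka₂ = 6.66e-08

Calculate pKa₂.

pKa₂ = -log(Ka₂) = -log(6.66e-08) = 7.18.

pK_{a2} = 7.18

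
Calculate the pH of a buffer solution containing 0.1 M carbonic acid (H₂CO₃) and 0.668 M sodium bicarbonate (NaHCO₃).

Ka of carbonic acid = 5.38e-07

pKa = -log(5.38e-07) = 6.27. pH = pKa + log([A⁻]/[HA]) = 6.27 + log(0.668/0.1)

pH = 7.09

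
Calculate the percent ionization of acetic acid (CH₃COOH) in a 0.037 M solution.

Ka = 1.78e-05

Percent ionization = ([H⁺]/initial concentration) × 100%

Using Ka equilibrium: x² + Ka×x - Ka×C = 0. Solving: [H⁺] = 8.0269e-04. Percent = (8.0269e-04/0.037) × 100

Percent ionization = 2.17%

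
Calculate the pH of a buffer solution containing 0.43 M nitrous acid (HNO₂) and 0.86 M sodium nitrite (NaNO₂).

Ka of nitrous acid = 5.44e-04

pKa = -log(5.44e-04) = 3.26. pH = pKa + log([A⁻]/[HA]) = 3.26 + log(0.86/0.43)

pH = 3.57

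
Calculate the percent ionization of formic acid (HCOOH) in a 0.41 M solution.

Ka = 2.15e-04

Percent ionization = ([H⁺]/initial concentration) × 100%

Using Ka equilibrium: x² + Ka×x - Ka×C = 0. Solving: [H⁺] = 9.2819e-03. Percent = (9.2819e-03/0.41) × 100

Percent ionization = 2.26%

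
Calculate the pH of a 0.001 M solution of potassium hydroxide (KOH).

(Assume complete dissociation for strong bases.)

[OH⁻] = 0.001 M for strong base. pOH = -log[OH⁻] = 3.00, pH = 14 - pOH

pH = 11.00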